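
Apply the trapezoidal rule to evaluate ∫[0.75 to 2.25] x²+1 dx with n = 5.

f(x) = x²+1
a = 0.75, b = 2.25, n = 5
h = (b - a)/n = 0.300000

Trapezoidal rule: (h/2)[f(x₀) + 2f(x₁) + 2f(x₂) + ... + f(xₙ)]

x_0 = 0.7500, f(x_0) = 1.562500, coefficient = 1
x_1 = 1.0500, f(x_1) = 2.102500, coefficient = 2
x_2 = 1.3500, f(x_2) = 2.822500, coefficient = 2
x_3 = 1.6500, f(x_3) = 3.722500, coefficient = 2
x_4 = 1.9500, f(x_4) = 4.802500, coefficient = 2
x_5 = 2.2500, f(x_5) = 6.062500, coefficient = 1

I ≈ (0.300000/2) × 34.525000 = 5.178750
Exact value: 5.156250
Error: 0.022500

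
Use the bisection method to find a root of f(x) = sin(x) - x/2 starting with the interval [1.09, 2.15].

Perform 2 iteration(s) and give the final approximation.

f(x) = sin(x) - x/2
Initial interval: [1.09, 2.15]

Iteration 1:
  c_1 = (1.090000 + 2.150000)/2 = 1.620000
  f(c_1) = f(1.620000) = 0.188790
  f(a) × f(c) ≥ 0, new interval: [1.620000, 2.150000]
Iteration 2:
  c_2 = (1.620000 + 2.150000)/2 = 1.885000
  f(c_2) = f(1.885000) = 0.008543
  f(a) × f(c) ≥ 0, new interval: [1.885000, 2.150000]

After 2 iteration(s), the approximation is c_2 = 1.885000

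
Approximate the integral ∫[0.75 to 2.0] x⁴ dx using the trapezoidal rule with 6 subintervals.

f(x) = x⁴
a = 0.75, b = 2.0, n = 6
h = (b - a)/n = 0.208333

Trapezoidal rule: (h/2)[f(x₀) + 2f(x₁) + 2f(x₂) + ... + f(xₙ)]

x_0 = 0.7500, f(x_0) = 0.316406, coefficient = 1
x_1 = 0.9583, f(x_1) = 0.843464, coefficient = 2
x_2 = 1.1667, f(x_2) = 1.852623, coefficient = 2
x_3 = 1.3750, f(x_3) = 3.574463, coefficient = 2
x_4 = 1.5833, f(x_4) = 6.284770, coefficient = 2
x_5 = 1.7917, f(x_5) = 10.304546, coefficient = 2
x_6 = 2.0000, f(x_6) = 16.000000, coefficient = 1

I ≈ (0.208333/2) × 62.036139 = 6.462098
Exact value: 6.352539
Error: 0.109559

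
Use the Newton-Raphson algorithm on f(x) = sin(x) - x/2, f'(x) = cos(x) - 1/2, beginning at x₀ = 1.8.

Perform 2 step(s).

f(x) = sin(x) - x/2
f'(x) = cos(x) - 1/2
x₀ = 1.8

Newton-Raphson formula: x_{n+1} = x_n - f(x_n)/f'(x_n)

Iteration 1:
  f(1.800000) = 0.073848
  f'(1.800000) = -0.727202
  x_1 = 1.800000 - 0.073848/(-0.727202) = 1.901550
Iteration 2:
  f(1.901550) = -0.004977
  f'(1.901550) = -0.824756
  x_2 = 1.901550 - (-0.004977)/(-0.824756) = 1.895515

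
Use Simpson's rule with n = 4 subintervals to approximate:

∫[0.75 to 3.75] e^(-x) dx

f(x) = e^(-x)
a = 0.75, b = 3.75, n = 4
h = (b - a)/n = 0.750000

Simpson's rule: (h/3)[f(x₀) + 4f(x₁) + 2f(x₂) + ... + f(xₙ)]

x_0 = 0.7500, f(x_0) = 0.472367, coefficient = 1
x_1 = 1.5000, f(x_1) = 0.223130, coefficient = 4
x_2 = 2.2500, f(x_2) = 0.105399, coefficient = 2
x_3 = 3.0000, f(x_3) = 0.049787, coefficient = 4
x_4 = 3.7500, f(x_4) = 0.023518, coefficient = 1

I ≈ (0.750000/3) × 1.798352 = 0.449588
Exact value: 0.448849
Error: 0.000739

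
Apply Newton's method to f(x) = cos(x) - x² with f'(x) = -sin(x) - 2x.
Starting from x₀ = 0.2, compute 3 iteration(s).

f(x) = cos(x) - x²
f'(x) = -sin(x) - 2x
x₀ = 0.2

Newton-Raphson formula: x_{n+1} = x_n - f(x_n)/f'(x_n)

Iteration 1:
  f(0.200000) = 0.940067
  f'(0.200000) = -0.598669
  x_1 = 0.200000 - 0.940067/(-0.598669) = 1.770260
Iteration 2:
  f(1.770260) = -3.331965
  f'(1.770260) = -4.520693
  x_2 = 1.770260 - (-3.331965)/(-4.520693) = 1.033213
Iteration 3:
  f(1.033213) = -0.555467
  f'(1.033213) = -2.925374
  x_3 = 1.033213 - (-0.555467)/(-2.925374) = 0.843334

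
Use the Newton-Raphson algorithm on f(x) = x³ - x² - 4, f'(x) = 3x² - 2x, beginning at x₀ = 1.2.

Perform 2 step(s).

f(x) = x³ - x² - 4
f'(x) = 3x² - 2x
x₀ = 1.2

Newton-Raphson formula: x_{n+1} = x_n - f(x_n)/f'(x_n)

Iteration 1:
  f(1.200000) = -3.712000
  f'(1.200000) = 1.920000
  x_1 = 1.200000 - (-3.712000)/1.920000 = 3.133333
Iteration 2:
  f(3.133333) = 16.944593
  f'(3.133333) = 23.186667
  x_2 = 3.133333 - 16.944593/23.186667 = 2.402543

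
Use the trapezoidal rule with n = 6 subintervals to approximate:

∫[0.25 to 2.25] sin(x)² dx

f(x) = sin(x)²
a = 0.25, b = 2.25, n = 6
h = (b - a)/n = 0.333333

Trapezoidal rule: (h/2)[f(x₀) + 2f(x₁) + 2f(x₂) + ... + f(xₙ)]

x_0 = 0.2500, f(x_0) = 0.061209, coefficient = 1
x_1 = 0.5833, f(x_1) = 0.303391, coefficient = 2
x_2 = 0.9167, f(x_2) = 0.629766, coefficient = 2
x_3 = 1.2500, f(x_3) = 0.900572, coefficient = 2
x_4 = 1.5833, f(x_4) = 0.999843, coefficient = 2
x_5 = 1.9167, f(x_5) = 0.885068, coefficient = 2
x_6 = 2.2500, f(x_6) = 0.605398, coefficient = 1

I ≈ (0.333333/2) × 8.103886 = 1.350648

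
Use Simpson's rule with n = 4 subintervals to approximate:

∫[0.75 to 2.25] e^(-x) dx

f(x) = e^(-x)
a = 0.75, b = 2.25, n = 4
h = (b - a)/n = 0.375000

Simpson's rule: (h/3)[f(x₀) + 4f(x₁) + 2f(x₂) + ... + f(xₙ)]

x_0 = 0.7500, f(x_0) = 0.472367, coefficient = 1
x_1 = 1.1250, f(x_1) = 0.324652, coefficient = 4
x_2 = 1.5000, f(x_2) = 0.223130, coefficient = 2
x_3 = 1.8750, f(x_3) = 0.153355, coefficient = 4
x_4 = 2.2500, f(x_4) = 0.105399, coefficient = 1

I ≈ (0.375000/3) × 2.936056 = 0.367007
Exact value: 0.366967
Error: 0.000040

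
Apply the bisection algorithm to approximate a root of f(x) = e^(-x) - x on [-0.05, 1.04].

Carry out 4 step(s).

f(x) = e^(-x) - x
Initial interval: [-0.05, 1.04]

Iteration 1:
  c_1 = (-0.050000 + 1.040000)/2 = 0.495000
  f(c_1) = f(0.495000) = 0.114571
  f(a) × f(c) ≥ 0, new interval: [0.495000, 1.040000]
Iteration 2:
  c_2 = (0.495000 + 1.040000)/2 = 0.767500
  f(c_2) = f(0.767500) = -0.303328
  f(a) × f(c) < 0, new interval: [0.495000, 0.767500]
Iteration 3:
  c_3 = (0.495000 + 0.767500)/2 = 0.631250
  f(c_3) = f(0.631250) = -0.099324
  f(a) × f(c) < 0, new interval: [0.495000, 0.631250]
Iteration 4:
  c_4 = (0.495000 + 0.631250)/2 = 0.563125
  f(c_4) = f(0.563125) = 0.006302
  f(a) × f(c) ≥ 0, new interval: [0.563125, 0.631250]

After 4 iteration(s), the approximation is c_4 = 0.563125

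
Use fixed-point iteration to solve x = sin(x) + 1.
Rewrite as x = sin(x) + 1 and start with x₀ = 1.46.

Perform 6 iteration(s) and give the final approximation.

Equation: x = sin(x) + 1
Fixed-point form: x = sin(x) + 1
x₀ = 1.46

x_1 = g(1.460000) = 1.993868
x_2 = g(1.993868) = 1.911832
x_3 = g(1.911832) = 1.942409
x_4 = g(1.942409) = 1.931743
x_5 = g(1.931743) = 1.935563
x_6 = g(1.935563) = 1.934207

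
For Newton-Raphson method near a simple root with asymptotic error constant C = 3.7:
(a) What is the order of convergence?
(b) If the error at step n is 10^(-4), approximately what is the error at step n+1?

(a) Newton-Raphson has quadratic (order 2) convergence near simple roots.
    This means |e_{n+1}| ≈ C|e_n|².

(b) With |e_n| = 10^(-4) and C = 3.7:
    |e_{n+1}| ≈ 3.7 × (10^(-4))² = 3.7 × 10^(-8)

(a) 2 (quadratic); (b) |e_{n+1}| ≈ 3.700e-08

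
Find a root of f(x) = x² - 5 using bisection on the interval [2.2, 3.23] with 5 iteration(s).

f(x) = x² - 5
Initial interval: [2.2, 3.23]

Iteration 1:
  c_1 = (2.200000 + 3.230000)/2 = 2.715000
  f(c_1) = f(2.715000) = 2.371225
  f(a) × f(c) < 0, new interval: [2.200000, 2.715000]
Iteration 2:
  c_2 = (2.200000 + 2.715000)/2 = 2.457500
  f(c_2) = f(2.457500) = 1.039306
  f(a) × f(c) < 0, new interval: [2.200000, 2.457500]
Iteration 3:
  c_3 = (2.200000 + 2.457500)/2 = 2.328750
  f(c_3) = f(2.328750) = 0.423077
  f(a) × f(c) < 0, new interval: [2.200000, 2.328750]
Iteration 4:
  c_4 = (2.200000 + 2.328750)/2 = 2.264375
  f(c_4) = f(2.264375) = 0.127394
  f(a) × f(c) < 0, new interval: [2.200000, 2.264375]
Iteration 5:
  c_5 = (2.200000 + 2.264375)/2 = 2.232188
  f(c_5) = f(2.232188) = -0.017339
  f(a) × f(c) ≥ 0, new interval: [2.232188, 2.264375]

After 5 iteration(s), the approximation is c_5 = 2.232188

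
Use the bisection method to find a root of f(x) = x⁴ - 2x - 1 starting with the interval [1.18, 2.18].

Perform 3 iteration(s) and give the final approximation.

f(x) = x⁴ - 2x - 1
Initial interval: [1.18, 2.18]

Iteration 1:
  c_1 = (1.180000 + 2.180000)/2 = 1.680000
  f(c_1) = f(1.680000) = 3.605942
  f(a) × f(c) < 0, new interval: [1.180000, 1.680000]
Iteration 2:
  c_2 = (1.180000 + 1.680000)/2 = 1.430000
  f(c_2) = f(1.430000) = 0.321616
  f(a) × f(c) < 0, new interval: [1.180000, 1.430000]
Iteration 3:
  c_3 = (1.180000 + 1.430000)/2 = 1.305000
  f(c_3) = f(1.305000) = -0.709706
  f(a) × f(c) ≥ 0, new interval: [1.305000, 1.430000]

After 3 iteration(s), the approximation is c_3 = 1.305000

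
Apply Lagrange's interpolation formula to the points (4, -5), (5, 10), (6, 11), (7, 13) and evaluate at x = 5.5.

Lagrange interpolation formula:
P(x) = Σ yᵢ × Lᵢ(x)
where Lᵢ(x) = Π_{j≠i} (x - xⱼ)/(xᵢ - xⱼ)

L_0(5.5) = (5.5 - 5)/(4 - 5) × (5.5 - 6)/(4 - 6) × (5.5 - 7)/(4 - 7) = -0.062500
L_1(5.5) = (5.5 - 4)/(5 - 4) × (5.5 - 6)/(5 - 6) × (5.5 - 7)/(5 - 7) = 0.562500
L_2(5.5) = (5.5 - 4)/(6 - 4) × (5.5 - 5)/(6 - 5) × (5.5 - 7)/(6 - 7) = 0.562500
L_3(5.5) = (5.5 - 4)/(7 - 4) × (5.5 - 5)/(7 - 5) × (5.5 - 6)/(7 - 6) = -0.062500

P(5.5) = (-5)×L_0(5.5) + 10×L_1(5.5) + 11×L_2(5.5) + 13×L_3(5.5)
P(5.5) = 11.312500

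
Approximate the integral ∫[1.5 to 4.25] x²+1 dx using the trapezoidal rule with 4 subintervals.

f(x) = x²+1
a = 1.5, b = 4.25, n = 4
h = (b - a)/n = 0.687500

Trapezoidal rule: (h/2)[f(x₀) + 2f(x₁) + 2f(x₂) + ... + f(xₙ)]

x_0 = 1.5000, f(x_0) = 3.250000, coefficient = 1
x_1 = 2.1875, f(x_1) = 5.785156, coefficient = 2
x_2 = 2.8750, f(x_2) = 9.265625, coefficient = 2
x_3 = 3.5625, f(x_3) = 13.691406, coefficient = 2
x_4 = 4.2500, f(x_4) = 19.062500, coefficient = 1

I ≈ (0.687500/2) × 79.796875 = 27.430176
Exact value: 27.213542
Error: 0.216634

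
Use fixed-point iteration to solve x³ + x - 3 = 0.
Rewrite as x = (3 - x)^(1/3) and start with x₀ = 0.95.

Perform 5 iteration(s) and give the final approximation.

Equation: x³ + x - 3 = 0
Fixed-point form: x = (3 - x)^(1/3)
x₀ = 0.95

x_1 = g(0.950000) = 1.270334
x_2 = g(1.270334) = 1.200386
x_3 = g(1.200386) = 1.216354
x_4 = g(1.216354) = 1.212745
x_5 = g(1.212745) = 1.213563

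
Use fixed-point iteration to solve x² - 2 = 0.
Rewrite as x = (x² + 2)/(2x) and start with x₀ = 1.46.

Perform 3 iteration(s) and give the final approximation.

Equation: x² - 2 = 0
Fixed-point form: x = (x² + 2)/(2x)
x₀ = 1.46

x_1 = g(1.460000) = 1.414932
x_2 = g(1.414932) = 1.414214
x_3 = g(1.414214) = 1.414214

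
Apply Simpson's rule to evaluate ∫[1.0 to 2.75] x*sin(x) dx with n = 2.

f(x) = x*sin(x)
a = 1.0, b = 2.75, n = 2
h = (b - a)/n = 0.875000

Simpson's rule: (h/3)[f(x₀) + 4f(x₁) + 2f(x₂) + ... + f(xₙ)]

x_0 = 1.0000, f(x_0) = 0.841471, coefficient = 1
x_1 = 1.8750, f(x_1) = 1.788911, coefficient = 4
x_2 = 2.7500, f(x_2) = 1.049568, coefficient = 1

I ≈ (0.875000/3) × 9.046682 = 2.638616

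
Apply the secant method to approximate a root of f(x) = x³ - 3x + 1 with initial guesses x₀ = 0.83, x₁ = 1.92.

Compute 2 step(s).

f(x) = x³ - 3x + 1
x₀ = 0.83, x₁ = 1.92

Secant formula: x_{n+1} = x_n - f(x_n)(x_n - x_{n-1})/(f(x_n) - f(x_{n-1}))

Iteration 1:
  f(0.830000) = -0.918213
  f(1.920000) = 2.317888
  x_2 = 1.920000 - 2.317888×(1.920000 - 0.830000)/(2.317888 - (-0.918213))
       = 1.139277
Iteration 2:
  f(1.920000) = 2.317888
  f(1.139277) = -0.939104
  x_3 = 1.139277 - (-0.939104)×(1.139277 - 1.920000)/(-0.939104 - 2.317888)
       = 1.364387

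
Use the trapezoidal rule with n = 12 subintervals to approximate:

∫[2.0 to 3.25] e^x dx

f(x) = e^x
a = 2.0, b = 3.25, n = 12
h = (b - a)/n = 0.104167

Trapezoidal rule: (h/2)[f(x₀) + 2f(x₁) + 2f(x₂) + ... + f(xₙ)]

x_0 = 2.0000, f(x_0) = 7.389056, coefficient = 1
x_1 = 2.1042, f(x_1) = 8.200267, coefficient = 2
x_2 = 2.2083, f(x_2) = 9.100536, coefficient = 2
x_3 = 2.3125, f(x_3) = 10.099642, coefficient = 2
x_4 = 2.4167, f(x_4) = 11.208436, coefficient = 2
x_5 = 2.5208, f(x_5) = 12.438958, coefficient = 2
x_6 = 2.6250, f(x_6) = 13.804574, coefficient = 2
x_7 = 2.7292, f(x_7) = 15.320115, coefficient = 2
x_8 = 2.8333, f(x_8) = 17.002040, coefficient = 2
x_9 = 2.9375, f(x_9) = 18.868616, coefficient = 2
x_10 = 3.0417, f(x_10) = 20.940114, coefficient = 2
x_11 = 3.1458, f(x_11) = 23.239033, coefficient = 2
x_12 = 3.2500, f(x_12) = 25.790340, coefficient = 1

I ≈ (0.104167/2) × 353.624058 = 18.417920
Exact value: 18.401284
Error: 0.016636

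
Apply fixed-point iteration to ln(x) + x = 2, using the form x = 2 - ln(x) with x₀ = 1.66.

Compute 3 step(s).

Equation: ln(x) + x = 2
Fixed-point form: x = 2 - ln(x)
x₀ = 1.66

x_1 = g(1.660000) = 1.493182
x_2 = g(1.493182) = 1.599090
x_3 = g(1.599090) = 1.530565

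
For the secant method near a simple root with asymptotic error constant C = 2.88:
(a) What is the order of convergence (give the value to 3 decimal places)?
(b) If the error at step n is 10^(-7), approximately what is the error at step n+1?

(a) Secant method has superlinear convergence with order φ = (1+√5)/2 ≈ 1.618.
    This means |e_{n+1}| ≈ C|e_n|^1.618.

(b) With |e_n| = 10^(-7) and C = 2.88:
    |e_{n+1}| ≈ 2.88 × (10^(-7))^1.618 = 2.88 × 10^(-11.33)

(a) ≈ 1.618 (golden ratio); (b) |e_{n+1}| ≈ 1.359e-11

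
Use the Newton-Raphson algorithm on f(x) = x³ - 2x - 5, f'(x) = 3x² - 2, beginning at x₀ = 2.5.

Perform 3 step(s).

f(x) = x³ - 2x - 5
f'(x) = 3x² - 2
x₀ = 2.5

Newton-Raphson formula: x_{n+1} = x_n - f(x_n)/f'(x_n)

Iteration 1:
  f(2.500000) = 5.625000
  f'(2.500000) = 16.750000
  x_1 = 2.500000 - 5.625000/16.750000 = 2.164179
Iteration 2:
  f(2.164179) = 0.807945
  f'(2.164179) = 12.051014
  x_2 = 2.164179 - 0.807945/12.051014 = 2.097135
Iteration 3:
  f(2.097135) = 0.028882
  f'(2.097135) = 11.193930
  x_3 = 2.097135 - 0.028882/11.193930 = 2.094555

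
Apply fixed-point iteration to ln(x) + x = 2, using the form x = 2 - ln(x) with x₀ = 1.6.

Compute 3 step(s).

Equation: ln(x) + x = 2
Fixed-point form: x = 2 - ln(x)
x₀ = 1.6

x_1 = g(1.600000) = 1.529996
x_2 = g(1.529996) = 1.574735
x_3 = g(1.574735) = 1.545913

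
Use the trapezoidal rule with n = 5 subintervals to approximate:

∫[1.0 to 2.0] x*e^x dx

f(x) = x*e^x
a = 1.0, b = 2.0, n = 5
h = (b - a)/n = 0.200000

Trapezoidal rule: (h/2)[f(x₀) + 2f(x₁) + 2f(x₂) + ... + f(xₙ)]

x_0 = 1.0000, f(x_0) = 2.718282, coefficient = 1
x_1 = 1.2000, f(x_1) = 3.984140, coefficient = 2
x_2 = 1.4000, f(x_2) = 5.677280, coefficient = 2
x_3 = 1.6000, f(x_3) = 7.924852, coefficient = 2
x_4 = 1.8000, f(x_4) = 10.889365, coefficient = 2
x_5 = 2.0000, f(x_5) = 14.778112, coefficient = 1

I ≈ (0.200000/2) × 74.447669 = 7.444767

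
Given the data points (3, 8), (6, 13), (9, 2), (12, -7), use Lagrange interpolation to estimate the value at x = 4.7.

Lagrange interpolation formula:
P(x) = Σ yᵢ × Lᵢ(x)
where Lᵢ(x) = Π_{j≠i} (x - xⱼ)/(xᵢ - xⱼ)

L_0(4.7) = (4.7 - 6)/(3 - 6) × (4.7 - 9)/(3 - 9) × (4.7 - 12)/(3 - 12) = 0.251895
L_1(4.7) = (4.7 - 3)/(6 - 3) × (4.7 - 9)/(6 - 9) × (4.7 - 12)/(6 - 12) = 0.988204
L_2(4.7) = (4.7 - 3)/(9 - 3) × (4.7 - 6)/(9 - 6) × (4.7 - 12)/(9 - 12) = -0.298759
L_3(4.7) = (4.7 - 3)/(12 - 3) × (4.7 - 6)/(12 - 6) × (4.7 - 9)/(12 - 9) = 0.058660

P(4.7) = 8×L_0(4.7) + 13×L_1(4.7) + 2×L_2(4.7) + (-7)×L_3(4.7)
P(4.7) = 13.853667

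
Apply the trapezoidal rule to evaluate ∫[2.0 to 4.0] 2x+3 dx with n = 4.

f(x) = 2x+3
a = 2.0, b = 4.0, n = 4
h = (b - a)/n = 0.500000

Trapezoidal rule: (h/2)[f(x₀) + 2f(x₁) + 2f(x₂) + ... + f(xₙ)]

x_0 = 2.0000, f(x_0) = 7.000000, coefficient = 1
x_1 = 2.5000, f(x_1) = 8.000000, coefficient = 2
x_2 = 3.0000, f(x_2) = 9.000000, coefficient = 2
x_3 = 3.5000, f(x_3) = 10.000000, coefficient = 2
x_4 = 4.0000, f(x_4) = 11.000000, coefficient = 1

I ≈ (0.500000/2) × 72.000000 = 18.000000
Exact value: 18.000000
Error: 0.000000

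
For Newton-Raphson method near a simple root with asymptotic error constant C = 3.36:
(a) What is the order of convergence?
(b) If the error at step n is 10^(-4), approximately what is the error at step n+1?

(a) Newton-Raphson has quadratic (order 2) convergence near simple roots.
    This means |e_{n+1}| ≈ C|e_n|².

(b) With |e_n| = 10^(-4) and C = 3.36:
    |e_{n+1}| ≈ 3.36 × (10^(-4))² = 3.36 × 10^(-8)

(a) 2 (quadratic); (b) |e_{n+1}| ≈ 3.360e-08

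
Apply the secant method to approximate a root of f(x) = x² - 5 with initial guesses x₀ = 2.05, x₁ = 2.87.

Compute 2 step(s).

f(x) = x² - 5
x₀ = 2.05, x₁ = 2.87

Secant formula: x_{n+1} = x_n - f(x_n)(x_n - x_{n-1})/(f(x_n) - f(x_{n-1}))

Iteration 1:
  f(2.050000) = -0.797500
  f(2.870000) = 3.236900
  x_2 = 2.870000 - 3.236900×(2.870000 - 2.050000)/(3.236900 - (-0.797500))
       = 2.212093
Iteration 2:
  f(2.870000) = 3.236900
  f(2.212093) = -0.106642
  x_3 = 2.212093 - (-0.106642)×(2.212093 - 2.870000)/(-0.106642 - 3.236900)
       = 2.233077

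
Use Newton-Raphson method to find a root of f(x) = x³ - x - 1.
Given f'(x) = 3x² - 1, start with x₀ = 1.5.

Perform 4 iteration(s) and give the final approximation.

f(x) = x³ - x - 1
f'(x) = 3x² - 1
x₀ = 1.5

Newton-Raphson formula: x_{n+1} = x_n - f(x_n)/f'(x_n)

Iteration 1:
  f(1.500000) = 0.875000
  f'(1.500000) = 5.750000
  x_1 = 1.500000 - 0.875000/5.750000 = 1.347826
Iteration 2:
  f(1.347826) = 0.100682
  f'(1.347826) = 4.449905
  x_2 = 1.347826 - 0.100682/4.449905 = 1.325200
Iteration 3:
  f(1.325200) = 0.002058
  f'(1.325200) = 4.268468
  x_3 = 1.325200 - 0.002058/4.268468 = 1.324718
Iteration 4:
  f(1.324718) = 0.000001
  f'(1.324718) = 4.264635
  x_4 = 1.324718 - 0.000001/4.264635 = 1.324718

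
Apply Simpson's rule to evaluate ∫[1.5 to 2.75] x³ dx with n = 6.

f(x) = x³
a = 1.5, b = 2.75, n = 6
h = (b - a)/n = 0.208333

Simpson's rule: (h/3)[f(x₀) + 4f(x₁) + 2f(x₂) + ... + f(xₙ)]

x_0 = 1.5000, f(x_0) = 3.375000, coefficient = 1
x_1 = 1.7083, f(x_1) = 4.985605, coefficient = 4
x_2 = 1.9167, f(x_2) = 7.041088, coefficient = 2
x_3 = 2.1250, f(x_3) = 9.595703, coefficient = 4
x_4 = 2.3333, f(x_4) = 12.703704, coefficient = 2
x_5 = 2.5417, f(x_5) = 16.419343, coefficient = 4
x_6 = 2.7500, f(x_6) = 20.796875, coefficient = 1

I ≈ (0.208333/3) × 187.664062 = 13.032227
Exact value: 13.032227
Error: 0.000000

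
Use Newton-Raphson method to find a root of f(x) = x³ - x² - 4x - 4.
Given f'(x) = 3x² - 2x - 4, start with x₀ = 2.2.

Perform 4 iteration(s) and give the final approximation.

f(x) = x³ - x² - 4x - 4
f'(x) = 3x² - 2x - 4
x₀ = 2.2

Newton-Raphson formula: x_{n+1} = x_n - f(x_n)/f'(x_n)

Iteration 1:
  f(2.200000) = -6.992000
  f'(2.200000) = 6.120000
  x_1 = 2.200000 - (-6.992000)/6.120000 = 3.342484
Iteration 2:
  f(3.342484) = 8.800754
  f'(3.342484) = 22.831624
  x_2 = 3.342484 - 8.800754/22.831624 = 2.957020
Iteration 3:
  f(2.957020) = 1.284044
  f'(2.957020) = 16.317867
  x_3 = 2.957020 - 1.284044/16.317867 = 2.878331
Iteration 4:
  f(2.878331) = 0.048251
  f'(2.878331) = 15.097704
  x_4 = 2.878331 - 0.048251/15.097704 = 2.875135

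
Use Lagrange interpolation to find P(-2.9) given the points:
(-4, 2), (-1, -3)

Lagrange interpolation formula:
P(x) = Σ yᵢ × Lᵢ(x)
where Lᵢ(x) = Π_{j≠i} (x - xⱼ)/(xᵢ - xⱼ)

L_0(-2.9) = (-2.9 - (-1))/(-4 - (-1)) = 0.633333
L_1(-2.9) = (-2.9 - (-4))/(-1 - (-4)) = 0.366667

P(-2.9) = 2×L_0(-2.9) + (-3)×L_1(-2.9)
P(-2.9) = 0.166667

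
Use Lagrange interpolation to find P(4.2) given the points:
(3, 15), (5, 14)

Lagrange interpolation formula:
P(x) = Σ yᵢ × Lᵢ(x)
where Lᵢ(x) = Π_{j≠i} (x - xⱼ)/(xᵢ - xⱼ)

L_0(4.2) = (4.2 - 5)/(3 - 5) = 0.400000
L_1(4.2) = (4.2 - 3)/(5 - 3) = 0.600000

P(4.2) = 15×L_0(4.2) + 14×L_1(4.2)
P(4.2) = 14.400000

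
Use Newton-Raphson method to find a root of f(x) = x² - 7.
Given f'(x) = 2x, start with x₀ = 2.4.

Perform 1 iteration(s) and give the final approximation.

f(x) = x² - 7
f'(x) = 2x
x₀ = 2.4

Newton-Raphson formula: x_{n+1} = x_n - f(x_n)/f'(x_n)

Iteration 1:
  f(2.400000) = -1.240000
  f'(2.400000) = 4.800000
  x_1 = 2.400000 - (-1.240000)/4.800000 = 2.658333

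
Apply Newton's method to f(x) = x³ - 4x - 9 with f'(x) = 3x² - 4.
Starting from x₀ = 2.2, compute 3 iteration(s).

f(x) = x³ - 4x - 9
f'(x) = 3x² - 4
x₀ = 2.2

Newton-Raphson formula: x_{n+1} = x_n - f(x_n)/f'(x_n)

Iteration 1:
  f(2.200000) = -7.152000
  f'(2.200000) = 10.520000
  x_1 = 2.200000 - (-7.152000)/10.520000 = 2.879848
Iteration 2:
  f(2.879848) = 3.364696
  f'(2.879848) = 20.880572
  x_2 = 2.879848 - 3.364696/20.880572 = 2.718708
Iteration 3:
  f(2.718708) = 0.220151
  f'(2.718708) = 18.174118
  x_3 = 2.718708 - 0.220151/18.174118 = 2.706594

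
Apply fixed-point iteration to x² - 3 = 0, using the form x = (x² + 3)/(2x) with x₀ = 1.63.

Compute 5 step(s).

Equation: x² - 3 = 0
Fixed-point form: x = (x² + 3)/(2x)
x₀ = 1.63

x_1 = g(1.630000) = 1.735245
x_2 = g(1.735245) = 1.732054
x_3 = g(1.732054) = 1.732051
x_4 = g(1.732051) = 1.732051
x_5 = g(1.732051) = 1.732051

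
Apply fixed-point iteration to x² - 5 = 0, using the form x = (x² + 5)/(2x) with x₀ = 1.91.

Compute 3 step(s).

Equation: x² - 5 = 0
Fixed-point form: x = (x² + 5)/(2x)
x₀ = 1.91

x_1 = g(1.910000) = 2.263901
x_2 = g(2.263901) = 2.236239
x_3 = g(2.236239) = 2.236068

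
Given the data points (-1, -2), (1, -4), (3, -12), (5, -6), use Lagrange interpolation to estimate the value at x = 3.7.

Lagrange interpolation formula:
P(x) = Σ yᵢ × Lᵢ(x)
where Lᵢ(x) = Π_{j≠i} (x - xⱼ)/(xᵢ - xⱼ)

L_0(3.7) = (3.7 - 1)/(-1 - 1) × (3.7 - 3)/(-1 - 3) × (3.7 - 5)/(-1 - 5) = 0.051188
L_1(3.7) = (3.7 - (-1))/(1 - (-1)) × (3.7 - 3)/(1 - 3) × (3.7 - 5)/(1 - 5) = -0.267313
L_2(3.7) = (3.7 - (-1))/(3 - (-1)) × (3.7 - 1)/(3 - 1) × (3.7 - 5)/(3 - 5) = 1.031062
L_3(3.7) = (3.7 - (-1))/(5 - (-1)) × (3.7 - 1)/(5 - 1) × (3.7 - 3)/(5 - 3) = 0.185063

P(3.7) = (-2)×L_0(3.7) + (-4)×L_1(3.7) + (-12)×L_2(3.7) + (-6)×L_3(3.7)
P(3.7) = -12.516250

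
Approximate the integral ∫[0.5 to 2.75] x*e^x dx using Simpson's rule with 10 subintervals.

f(x) = x*e^x
a = 0.5, b = 2.75, n = 10
h = (b - a)/n = 0.225000

Simpson's rule: (h/3)[f(x₀) + 4f(x₁) + 2f(x₂) + ... + f(xₙ)]

x_0 = 0.5000, f(x_0) = 0.824361, coefficient = 1
x_1 = 0.7250, f(x_1) = 1.496930, coefficient = 4
x_2 = 0.9500, f(x_2) = 2.456424, coefficient = 2
x_3 = 1.1750, f(x_3) = 3.804818, coefficient = 4
x_4 = 1.4000, f(x_4) = 5.677280, coefficient = 2
x_5 = 1.6250, f(x_5) = 8.252431, coefficient = 4
x_6 = 1.8500, f(x_6) = 11.765666, coefficient = 2
x_7 = 2.0750, f(x_7) = 16.526434, coefficient = 4
x_8 = 2.3000, f(x_8) = 22.940620, coefficient = 2
x_9 = 2.5250, f(x_9) = 31.539511, coefficient = 4
x_10 = 2.7500, f(x_10) = 43.017238, coefficient = 1

I ≈ (0.225000/3) × 376.002072 = 28.200155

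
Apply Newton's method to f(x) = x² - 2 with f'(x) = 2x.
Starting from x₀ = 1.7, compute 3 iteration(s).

f(x) = x² - 2
f'(x) = 2x
x₀ = 1.7

Newton-Raphson formula: x_{n+1} = x_n - f(x_n)/f'(x_n)

Iteration 1:
  f(1.700000) = 0.890000
  f'(1.700000) = 3.400000
  x_1 = 1.700000 - 0.890000/3.400000 = 1.438235
Iteration 2:
  f(1.438235) = 0.068521
  f'(1.438235) = 2.876471
  x_2 = 1.438235 - 0.068521/2.876471 = 1.414414
Iteration 3:
  f(1.414414) = 0.000567
  f'(1.414414) = 2.828828
  x_3 = 1.414414 - 0.000567/2.828828 = 1.414214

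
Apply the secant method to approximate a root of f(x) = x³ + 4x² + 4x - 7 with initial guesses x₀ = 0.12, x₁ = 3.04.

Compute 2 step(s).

f(x) = x³ + 4x² + 4x - 7
x₀ = 0.12, x₁ = 3.04

Secant formula: x_{n+1} = x_n - f(x_n)(x_n - x_{n-1})/(f(x_n) - f(x_{n-1}))

Iteration 1:
  f(0.120000) = -6.460672
  f(3.040000) = 70.220864
  x_2 = 3.040000 - 70.220864×(3.040000 - 0.120000)/(70.220864 - (-6.460672))
       = 0.366020
Iteration 2:
  f(3.040000) = 70.220864
  f(0.366020) = -4.951004
  x_3 = 0.366020 - (-4.951004)×(0.366020 - 3.040000)/(-4.951004 - 70.220864)
       = 0.542135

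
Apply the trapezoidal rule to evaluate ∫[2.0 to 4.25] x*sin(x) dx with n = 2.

f(x) = x*sin(x)
a = 2.0, b = 4.25, n = 2
h = (b - a)/n = 1.125000

Trapezoidal rule: (h/2)[f(x₀) + 2f(x₁) + 2f(x₂) + ... + f(xₙ)]

x_0 = 2.0000, f(x_0) = 1.818595, coefficient = 1
x_1 = 3.1250, f(x_1) = 0.051850, coefficient = 2
x_2 = 4.2500, f(x_2) = -3.803705, coefficient = 1

I ≈ (1.125000/2) × -1.881411 = -1.058293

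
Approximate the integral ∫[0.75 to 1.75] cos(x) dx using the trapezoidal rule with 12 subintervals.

f(x) = cos(x)
a = 0.75, b = 1.75, n = 12
h = (b - a)/n = 0.083333

Trapezoidal rule: (h/2)[f(x₀) + 2f(x₁) + 2f(x₂) + ... + f(xₙ)]

x_0 = 0.7500, f(x_0) = 0.731689, coefficient = 1
x_1 = 0.8333, f(x_1) = 0.672412, coefficient = 2
x_2 = 0.9167, f(x_2) = 0.608469, coefficient = 2
x_3 = 1.0000, f(x_3) = 0.540302, coefficient = 2
x_4 = 1.0833, f(x_4) = 0.468386, coefficient = 2
x_5 = 1.1667, f(x_5) = 0.393219, coefficient = 2
x_6 = 1.2500, f(x_6) = 0.315322, coefficient = 2
x_7 = 1.3333, f(x_7) = 0.235238, coefficient = 2
x_8 = 1.4167, f(x_8) = 0.153520, coefficient = 2
x_9 = 1.5000, f(x_9) = 0.070737, coefficient = 2
x_10 = 1.5833, f(x_10) = -0.012537, coefficient = 2
x_11 = 1.6667, f(x_11) = -0.095724, coefficient = 2
x_12 = 1.7500, f(x_12) = -0.178246, coefficient = 1

I ≈ (0.083333/2) × 7.252133 = 0.302172
Exact value: 0.302347
Error: 0.000175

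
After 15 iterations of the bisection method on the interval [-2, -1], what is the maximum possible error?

Bisection error bound: |error| ≤ (b-a)/2^n
|error| ≤ (-1 - (-2))/2^15 = 1/2^15
|error| ≤ 0.0000305176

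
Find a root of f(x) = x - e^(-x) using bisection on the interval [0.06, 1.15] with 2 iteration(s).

f(x) = x - e^(-x)
Initial interval: [0.06, 1.15]

Iteration 1:
  c_1 = (0.060000 + 1.150000)/2 = 0.605000
  f(c_1) = f(0.605000) = 0.058926
  f(a) × f(c) < 0, new interval: [0.060000, 0.605000]
Iteration 2:
  c_2 = (0.060000 + 0.605000)/2 = 0.332500
  f(c_2) = f(0.332500) = -0.384629
  f(a) × f(c) ≥ 0, new interval: [0.332500, 0.605000]

After 2 iteration(s), the approximation is c_2 = 0.332500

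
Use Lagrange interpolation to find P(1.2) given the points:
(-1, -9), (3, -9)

Lagrange interpolation formula:
P(x) = Σ yᵢ × Lᵢ(x)
where Lᵢ(x) = Π_{j≠i} (x - xⱼ)/(xᵢ - xⱼ)

L_0(1.2) = (1.2 - 3)/(-1 - 3) = 0.450000
L_1(1.2) = (1.2 - (-1))/(3 - (-1)) = 0.550000

P(1.2) = (-9)×L_0(1.2) + (-9)×L_1(1.2)
P(1.2) = -9.000000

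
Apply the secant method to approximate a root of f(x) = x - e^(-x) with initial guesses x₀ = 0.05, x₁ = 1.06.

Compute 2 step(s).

f(x) = x - e^(-x)
x₀ = 0.05, x₁ = 1.06

Secant formula: x_{n+1} = x_n - f(x_n)(x_n - x_{n-1})/(f(x_n) - f(x_{n-1}))

Iteration 1:
  f(0.050000) = -0.901229
  f(1.060000) = 0.713544
  x_2 = 1.060000 - 0.713544×(1.060000 - 0.050000)/(0.713544 - (-0.901229))
       = 0.613696
Iteration 2:
  f(1.060000) = 0.713544
  f(0.613696) = 0.072350
  x_3 = 0.613696 - 0.072350×(0.613696 - 1.060000)/(0.072350 - 0.713544)
       = 0.563337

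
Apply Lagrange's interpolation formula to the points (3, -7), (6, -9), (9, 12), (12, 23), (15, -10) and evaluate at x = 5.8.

Lagrange interpolation formula:
P(x) = Σ yᵢ × Lᵢ(x)
where Lᵢ(x) = Π_{j≠i} (x - xⱼ)/(xᵢ - xⱼ)

L_0(5.8) = (5.8 - 6)/(3 - 6) × (5.8 - 9)/(3 - 9) × (5.8 - 12)/(3 - 12) × (5.8 - 15)/(3 - 15) = 0.018779
L_1(5.8) = (5.8 - 3)/(6 - 3) × (5.8 - 9)/(6 - 9) × (5.8 - 12)/(6 - 12) × (5.8 - 15)/(6 - 15) = 1.051602
L_2(5.8) = (5.8 - 3)/(9 - 3) × (5.8 - 6)/(9 - 6) × (5.8 - 12)/(9 - 12) × (5.8 - 15)/(9 - 15) = -0.098588
L_3(5.8) = (5.8 - 3)/(12 - 3) × (5.8 - 6)/(12 - 6) × (5.8 - 9)/(12 - 9) × (5.8 - 15)/(12 - 15) = 0.033923
L_4(5.8) = (5.8 - 3)/(15 - 3) × (5.8 - 6)/(15 - 6) × (5.8 - 9)/(15 - 9) × (5.8 - 12)/(15 - 12) = -0.005715

P(5.8) = (-7)×L_0(5.8) + (-9)×L_1(5.8) + 12×L_2(5.8) + 23×L_3(5.8) + (-10)×L_4(5.8)
P(5.8) = -9.941544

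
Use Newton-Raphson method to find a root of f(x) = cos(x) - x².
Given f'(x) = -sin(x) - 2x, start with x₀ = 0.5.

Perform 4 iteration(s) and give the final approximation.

f(x) = cos(x) - x²
f'(x) = -sin(x) - 2x
x₀ = 0.5

Newton-Raphson formula: x_{n+1} = x_n - f(x_n)/f'(x_n)

Iteration 1:
  f(0.500000) = 0.627583
  f'(0.500000) = -1.479426
  x_1 = 0.500000 - 0.627583/(-1.479426) = 0.924207
Iteration 2:
  f(0.924207) = -0.251691
  f'(0.924207) = -2.646557
  x_2 = 0.924207 - (-0.251691)/(-2.646557) = 0.829106
Iteration 3:
  f(0.829106) = -0.011881
  f'(0.829106) = -2.395539
  x_3 = 0.829106 - (-0.011881)/(-2.395539) = 0.824146
Iteration 4:
  f(0.824146) = -0.000033
  f'(0.824146) = -2.382260
  x_4 = 0.824146 - (-0.000033)/(-2.382260) = 0.824132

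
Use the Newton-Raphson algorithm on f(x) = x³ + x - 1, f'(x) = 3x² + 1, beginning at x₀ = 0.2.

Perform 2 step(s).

f(x) = x³ + x - 1
f'(x) = 3x² + 1
x₀ = 0.2

Newton-Raphson formula: x_{n+1} = x_n - f(x_n)/f'(x_n)

Iteration 1:
  f(0.200000) = -0.792000
  f'(0.200000) = 1.120000
  x_1 = 0.200000 - (-0.792000)/1.120000 = 0.907143
Iteration 2:
  f(0.907143) = 0.653638
  f'(0.907143) = 3.468724
  x_2 = 0.907143 - 0.653638/3.468724 = 0.718705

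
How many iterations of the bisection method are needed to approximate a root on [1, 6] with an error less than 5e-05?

We need (b-a)/2^n ≤ 5e-05
(6 - 1)/2^n ≤ 5e-05
5/2^n ≤ 5e-05
2^n ≥ 100000
n ≥ log₂(100000) = 16.61
n ≥ 17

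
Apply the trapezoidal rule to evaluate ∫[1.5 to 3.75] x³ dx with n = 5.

f(x) = x³
a = 1.5, b = 3.75, n = 5
h = (b - a)/n = 0.450000

Trapezoidal rule: (h/2)[f(x₀) + 2f(x₁) + 2f(x₂) + ... + f(xₙ)]

x_0 = 1.5000, f(x_0) = 3.375000, coefficient = 1
x_1 = 1.9500, f(x_1) = 7.414875, coefficient = 2
x_2 = 2.4000, f(x_2) = 13.824000, coefficient = 2
x_3 = 2.8500, f(x_3) = 23.149125, coefficient = 2
x_4 = 3.3000, f(x_4) = 35.937000, coefficient = 2
x_5 = 3.7500, f(x_5) = 52.734375, coefficient = 1

I ≈ (0.450000/2) × 216.759375 = 48.770859
Exact value: 48.172852
Error: 0.598008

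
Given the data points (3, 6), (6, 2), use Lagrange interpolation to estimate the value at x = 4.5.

Lagrange interpolation formula:
P(x) = Σ yᵢ × Lᵢ(x)
where Lᵢ(x) = Π_{j≠i} (x - xⱼ)/(xᵢ - xⱼ)

L_0(4.5) = (4.5 - 6)/(3 - 6) = 0.500000
L_1(4.5) = (4.5 - 3)/(6 - 3) = 0.500000

P(4.5) = 6×L_0(4.5) + 2×L_1(4.5)
P(4.5) = 4.000000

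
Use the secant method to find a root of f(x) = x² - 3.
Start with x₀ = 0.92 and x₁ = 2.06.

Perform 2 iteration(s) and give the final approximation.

f(x) = x² - 3
x₀ = 0.92, x₁ = 2.06

Secant formula: x_{n+1} = x_n - f(x_n)(x_n - x_{n-1})/(f(x_n) - f(x_{n-1}))

Iteration 1:
  f(0.920000) = -2.153600
  f(2.060000) = 1.243600
  x_2 = 2.060000 - 1.243600×(2.060000 - 0.920000)/(1.243600 - (-2.153600))
       = 1.642685
Iteration 2:
  f(2.060000) = 1.243600
  f(1.642685) = -0.301587
  x_3 = 1.642685 - (-0.301587)×(1.642685 - 2.060000)/(-0.301587 - 1.243600)
       = 1.724136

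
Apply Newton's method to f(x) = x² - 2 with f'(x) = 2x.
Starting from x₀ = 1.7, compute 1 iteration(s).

f(x) = x² - 2
f'(x) = 2x
x₀ = 1.7

Newton-Raphson formula: x_{n+1} = x_n - f(x_n)/f'(x_n)

Iteration 1:
  f(1.700000) = 0.890000
  f'(1.700000) = 3.400000
  x_1 = 1.700000 - 0.890000/3.400000 = 1.438235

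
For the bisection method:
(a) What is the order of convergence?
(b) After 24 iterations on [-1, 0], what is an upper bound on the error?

(a) Bisection has linear (order 1) convergence; the error is halved each step.

(b) Error bound = (b-a)/2^n = (0 - (-1))/2^{24}
    = 1/2^{24}

(a) 1 (linear); (b) error ≤ 5.96e-08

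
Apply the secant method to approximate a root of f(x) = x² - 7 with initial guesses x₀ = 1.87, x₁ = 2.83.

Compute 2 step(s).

f(x) = x² - 7
x₀ = 1.87, x₁ = 2.83

Secant formula: x_{n+1} = x_n - f(x_n)(x_n - x_{n-1})/(f(x_n) - f(x_{n-1}))

Iteration 1:
  f(1.870000) = -3.503100
  f(2.830000) = 1.008900
  x_2 = 2.830000 - 1.008900×(2.830000 - 1.870000)/(1.008900 - (-3.503100))
       = 2.615340
Iteration 2:
  f(2.830000) = 1.008900
  f(2.615340) = -0.159994
  x_3 = 2.615340 - (-0.159994)×(2.615340 - 2.830000)/(-0.159994 - 1.008900)
       = 2.644722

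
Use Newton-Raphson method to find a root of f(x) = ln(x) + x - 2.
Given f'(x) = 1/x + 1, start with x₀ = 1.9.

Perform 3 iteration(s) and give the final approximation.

f(x) = ln(x) + x - 2
f'(x) = 1/x + 1
x₀ = 1.9

Newton-Raphson formula: x_{n+1} = x_n - f(x_n)/f'(x_n)

Iteration 1:
  f(1.900000) = 0.541854
  f'(1.900000) = 1.526316
  x_1 = 1.900000 - 0.541854/1.526316 = 1.544992
Iteration 2:
  f(1.544992) = -0.019989
  f'(1.544992) = 1.647252
  x_2 = 1.544992 - (-0.019989)/1.647252 = 1.557127
Iteration 3:
  f(1.557127) = -0.000031
  f'(1.557127) = 1.642208
  x_3 = 1.557127 - (-0.000031)/1.642208 = 1.557146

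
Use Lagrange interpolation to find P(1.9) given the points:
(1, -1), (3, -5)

Lagrange interpolation formula:
P(x) = Σ yᵢ × Lᵢ(x)
where Lᵢ(x) = Π_{j≠i} (x - xⱼ)/(xᵢ - xⱼ)

L_0(1.9) = (1.9 - 3)/(1 - 3) = 0.550000
L_1(1.9) = (1.9 - 1)/(3 - 1) = 0.450000

P(1.9) = (-1)×L_0(1.9) + (-5)×L_1(1.9)
P(1.9) = -2.800000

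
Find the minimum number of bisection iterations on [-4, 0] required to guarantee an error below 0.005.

We need (b-a)/2^n ≤ 0.005
(0 - (-4))/2^n ≤ 0.005
4/2^n ≤ 0.005
2^n ≥ 800
n ≥ log₂(800) = 9.64
n ≥ 10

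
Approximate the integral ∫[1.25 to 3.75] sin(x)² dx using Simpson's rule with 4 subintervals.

f(x) = sin(x)²
a = 1.25, b = 3.75, n = 4
h = (b - a)/n = 0.625000

Simpson's rule: (h/3)[f(x₀) + 4f(x₁) + 2f(x₂) + ... + f(xₙ)]

x_0 = 1.2500, f(x_0) = 0.900572, coefficient = 1
x_1 = 1.8750, f(x_1) = 0.910280, coefficient = 4
x_2 = 2.5000, f(x_2) = 0.358169, coefficient = 2
x_3 = 3.1250, f(x_3) = 0.000275, coefficient = 4
x_4 = 3.7500, f(x_4) = 0.326682, coefficient = 1

I ≈ (0.625000/3) × 5.585812 = 1.163711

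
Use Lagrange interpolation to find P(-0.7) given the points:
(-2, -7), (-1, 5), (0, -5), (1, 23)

Lagrange interpolation formula:
P(x) = Σ yᵢ × Lᵢ(x)
where Lᵢ(x) = Π_{j≠i} (x - xⱼ)/(xᵢ - xⱼ)

L_0(-0.7) = (-0.7 - (-1))/(-2 - (-1)) × (-0.7 - 0)/(-2 - 0) × (-0.7 - 1)/(-2 - 1) = -0.059500
L_1(-0.7) = (-0.7 - (-2))/(-1 - (-2)) × (-0.7 - 0)/(-1 - 0) × (-0.7 - 1)/(-1 - 1) = 0.773500
L_2(-0.7) = (-0.7 - (-2))/(0 - (-2)) × (-0.7 - (-1))/(0 - (-1)) × (-0.7 - 1)/(0 - 1) = 0.331500
L_3(-0.7) = (-0.7 - (-2))/(1 - (-2)) × (-0.7 - (-1))/(1 - (-1)) × (-0.7 - 0)/(1 - 0) = -0.045500

P(-0.7) = (-7)×L_0(-0.7) + 5×L_1(-0.7) + (-5)×L_2(-0.7) + 23×L_3(-0.7)
P(-0.7) = 1.580000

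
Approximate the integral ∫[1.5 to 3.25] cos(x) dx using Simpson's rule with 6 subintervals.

f(x) = cos(x)
a = 1.5, b = 3.25, n = 6
h = (b - a)/n = 0.291667

Simpson's rule: (h/3)[f(x₀) + 4f(x₁) + 2f(x₂) + ... + f(xₙ)]

x_0 = 1.5000, f(x_0) = 0.070737, coefficient = 1
x_1 = 1.7917, f(x_1) = -0.219079, coefficient = 4
x_2 = 2.0833, f(x_2) = -0.490390, coefficient = 2
x_3 = 2.3750, f(x_3) = -0.720278, coefficient = 4
x_4 = 2.6667, f(x_4) = -0.889327, coefficient = 2
x_5 = 2.9583, f(x_5) = -0.983255, coefficient = 4
x_6 = 3.2500, f(x_6) = -0.994130, coefficient = 1

I ≈ (0.291667/3) × -11.373275 = -1.105735
Exact value: -1.105690
Error: 0.000045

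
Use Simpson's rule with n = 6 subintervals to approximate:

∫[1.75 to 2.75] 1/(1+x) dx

f(x) = 1/(1+x)
a = 1.75, b = 2.75, n = 6
h = (b - a)/n = 0.166667

Simpson's rule: (h/3)[f(x₀) + 4f(x₁) + 2f(x₂) + ... + f(xₙ)]

x_0 = 1.7500, f(x_0) = 0.363636, coefficient = 1
x_1 = 1.9167, f(x_1) = 0.342857, coefficient = 4
x_2 = 2.0833, f(x_2) = 0.324324, coefficient = 2
x_3 = 2.2500, f(x_3) = 0.307692, coefficient = 4
x_4 = 2.4167, f(x_4) = 0.292683, coefficient = 2
x_5 = 2.5833, f(x_5) = 0.279070, coefficient = 4
x_6 = 2.7500, f(x_6) = 0.266667, coefficient = 1

I ≈ (0.166667/3) × 5.582794 = 0.310155
Exact value: 0.310155
Error: 0.000000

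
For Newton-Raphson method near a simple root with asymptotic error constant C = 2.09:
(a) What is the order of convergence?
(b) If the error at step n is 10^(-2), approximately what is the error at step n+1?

(a) Newton-Raphson has quadratic (order 2) convergence near simple roots.
    This means |e_{n+1}| ≈ C|e_n|².

(b) With |e_n| = 10^(-2) and C = 2.09:
    |e_{n+1}| ≈ 2.09 × (10^(-2))² = 2.09 × 10^(-4)

(a) 2 (quadratic); (b) |e_{n+1}| ≈ 2.090e-04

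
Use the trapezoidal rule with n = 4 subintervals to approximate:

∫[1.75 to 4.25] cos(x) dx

f(x) = cos(x)
a = 1.75, b = 4.25, n = 4
h = (b - a)/n = 0.625000

Trapezoidal rule: (h/2)[f(x₀) + 2f(x₁) + 2f(x₂) + ... + f(xₙ)]

x_0 = 1.7500, f(x_0) = -0.178246, coefficient = 1
x_1 = 2.3750, f(x_1) = -0.720278, coefficient = 2
x_2 = 3.0000, f(x_2) = -0.989992, coefficient = 2
x_3 = 3.6250, f(x_3) = -0.885416, coefficient = 2
x_4 = 4.2500, f(x_4) = -0.446087, coefficient = 1

I ≈ (0.625000/2) × -5.815708 = -1.817409
Exact value: -1.878975
Error: 0.061567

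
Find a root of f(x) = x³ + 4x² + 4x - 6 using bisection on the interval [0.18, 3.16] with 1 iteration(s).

f(x) = x³ + 4x² + 4x - 6
Initial interval: [0.18, 3.16]

Iteration 1:
  c_1 = (0.180000 + 3.160000)/2 = 1.670000
  f(c_1) = f(1.670000) = 16.493063
  f(a) × f(c) < 0, new interval: [0.180000, 1.670000]

After 1 iteration(s), the approximation is c_1 = 1.670000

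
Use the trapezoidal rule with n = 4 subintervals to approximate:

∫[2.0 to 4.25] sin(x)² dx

f(x) = sin(x)²
a = 2.0, b = 4.25, n = 4
h = (b - a)/n = 0.562500

Trapezoidal rule: (h/2)[f(x₀) + 2f(x₁) + 2f(x₂) + ... + f(xₙ)]

x_0 = 2.0000, f(x_0) = 0.826822, coefficient = 1
x_1 = 2.5625, f(x_1) = 0.299499, coefficient = 2
x_2 = 3.1250, f(x_2) = 0.000275, coefficient = 2
x_3 = 3.6875, f(x_3) = 0.269562, coefficient = 2
x_4 = 4.2500, f(x_4) = 0.801006, coefficient = 1

I ≈ (0.562500/2) × 2.766500 = 0.778078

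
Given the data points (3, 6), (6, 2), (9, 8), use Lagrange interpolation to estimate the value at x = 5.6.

Lagrange interpolation formula:
P(x) = Σ yᵢ × Lᵢ(x)
where Lᵢ(x) = Π_{j≠i} (x - xⱼ)/(xᵢ - xⱼ)

L_0(5.6) = (5.6 - 6)/(3 - 6) × (5.6 - 9)/(3 - 9) = 0.075556
L_1(5.6) = (5.6 - 3)/(6 - 3) × (5.6 - 9)/(6 - 9) = 0.982222
L_2(5.6) = (5.6 - 3)/(9 - 3) × (5.6 - 6)/(9 - 6) = -0.057778

P(5.6) = 6×L_0(5.6) + 2×L_1(5.6) + 8×L_2(5.6)
P(5.6) = 1.955556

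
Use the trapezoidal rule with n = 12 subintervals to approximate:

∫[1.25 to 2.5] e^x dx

f(x) = e^x
a = 1.25, b = 2.5, n = 12
h = (b - a)/n = 0.104167

Trapezoidal rule: (h/2)[f(x₀) + 2f(x₁) + 2f(x₂) + ... + f(xₙ)]

x_0 = 1.2500, f(x_0) = 3.490343, coefficient = 1
x_1 = 1.3542, f(x_1) = 3.873532, coefficient = 2
x_2 = 1.4583, f(x_2) = 4.298789, coefficient = 2
x_3 = 1.5625, f(x_3) = 4.770733, coefficient = 2
x_4 = 1.6667, f(x_4) = 5.294490, coefficient = 2
x_5 = 1.7708, f(x_5) = 5.875748, coefficient = 2
x_6 = 1.8750, f(x_6) = 6.520819, coefficient = 2
x_7 = 1.9792, f(x_7) = 7.236710, coefficient = 2
x_8 = 2.0833, f(x_8) = 8.031195, coefficient = 2
x_9 = 2.1875, f(x_9) = 8.912903, coefficient = 2
x_10 = 2.2917, f(x_10) = 9.891410, coefficient = 2
x_11 = 2.3958, f(x_11) = 10.977342, coefficient = 2
x_12 = 2.5000, f(x_12) = 12.182494, coefficient = 1

I ≈ (0.104167/2) × 167.040177 = 8.700009
Exact value: 8.692151
Error: 0.007858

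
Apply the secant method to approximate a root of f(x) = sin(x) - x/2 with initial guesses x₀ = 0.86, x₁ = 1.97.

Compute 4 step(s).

f(x) = sin(x) - x/2
x₀ = 0.86, x₁ = 1.97

Secant formula: x_{n+1} = x_n - f(x_n)(x_n - x_{n-1})/(f(x_n) - f(x_{n-1}))

Iteration 1:
  f(0.860000) = 0.327843
  f(1.970000) = -0.063629
  x_2 = 1.970000 - (-0.063629)×(1.970000 - 0.860000)/(-0.063629 - 0.327843)
       = 1.789582
Iteration 2:
  f(1.970000) = -0.063629
  f(1.789582) = 0.081370
  x_3 = 1.789582 - 0.081370×(1.789582 - 1.970000)/(0.081370 - (-0.063629))
       = 1.890829
Iteration 3:
  f(1.789582) = 0.081370
  f(1.890829) = 0.003811
  x_4 = 1.890829 - 0.003811×(1.890829 - 1.789582)/(0.003811 - 0.081370)
       = 1.895803
Iteration 4:
  f(1.890829) = 0.003811
  f(1.895803) = -0.000253
  x_5 = 1.895803 - (-0.000253)×(1.895803 - 1.890829)/(-0.000253 - 0.003811)
       = 1.895493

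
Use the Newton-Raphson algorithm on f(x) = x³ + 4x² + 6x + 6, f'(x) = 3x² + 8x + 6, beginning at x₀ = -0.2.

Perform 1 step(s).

f(x) = x³ + 4x² + 6x + 6
f'(x) = 3x² + 8x + 6
x₀ = -0.2

Newton-Raphson formula: x_{n+1} = x_n - f(x_n)/f'(x_n)

Iteration 1:
  f(-0.200000) = 4.952000
  f'(-0.200000) = 4.520000
  x_1 = -0.200000 - 4.952000/4.520000 = -1.295575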